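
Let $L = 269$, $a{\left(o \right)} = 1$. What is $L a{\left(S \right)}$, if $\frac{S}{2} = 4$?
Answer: $269$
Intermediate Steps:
$S = 8$ ($S = 2 \cdot 4 = 8$)
$L a{\left(S \right)} = 269 \cdot 1 = 269$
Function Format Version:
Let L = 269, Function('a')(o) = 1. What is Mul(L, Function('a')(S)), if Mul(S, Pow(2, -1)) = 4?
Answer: 269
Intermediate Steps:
S = 8 (S = Mul(2, 4) = 8)
Mul(L, Function('a')(S)) = Mul(269, 1) = 269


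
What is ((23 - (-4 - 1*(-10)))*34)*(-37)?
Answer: -21386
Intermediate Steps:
((23 - (-4 - 1*(-10)))*34)*(-37) = ((23 - (-4 + 10))*34)*(-37) = ((23 - 1*6)*34)*(-37) = ((23 - 6)*34)*(-37) = (17*34)*(-37) = 578*(-37) = -21386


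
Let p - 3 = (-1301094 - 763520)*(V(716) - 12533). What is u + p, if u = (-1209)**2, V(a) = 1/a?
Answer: 9264061250361/358 ≈ 2.5877e+10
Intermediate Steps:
p = 9263537968563/358 (p = 3 + (-1301094 - 763520)*(1/716 - 12533) = 3 - 2064614*(1/716 - 12533) = 3 - 2064614*(-8973627/716) = 3 + 9263537967489/358 = 9263537968563/358 ≈ 2.5876e+10)
u = 1461681
u + p = 1461681 + 9263537968563/358 = 9264061250361/358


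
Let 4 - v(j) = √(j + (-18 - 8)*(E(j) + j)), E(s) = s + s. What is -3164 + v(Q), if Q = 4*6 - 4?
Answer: -3160 - 2*I*√385 ≈ -3160.0 - 39.243*I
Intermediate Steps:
E(s) = 2*s
Q = 20 (Q = 24 - 4 = 20)
v(j) = 4 - √77*√(-j) (v(j) = 4 - √(j + (-18 - 8)*(2*j + j)) = 4 - √(j - 78*j) = 4 - √(-77*j) = 4 - √77*√(-j))
-3164 + v(Q) = -3164 + (4 - √77*√(-1*20)) = -3164 + (4 - √77*√(-20)) = -3164 + (4 - √77*2*I*√5) = -3164 + (4 - 2*I*√385) = -3160 - 2*I*√385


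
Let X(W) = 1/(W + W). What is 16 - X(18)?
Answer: 575/36 ≈ 15.972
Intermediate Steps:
X(W) = 1/(2*W)
16 - X(18) = 16 - 1/(2*18) = 16 - 1*1/36 = 16 - 1/36 = 575/36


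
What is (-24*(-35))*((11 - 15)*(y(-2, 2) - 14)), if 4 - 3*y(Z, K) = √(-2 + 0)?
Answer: 42560 + 1120*I*√2 ≈ 42560.0 + 1583.9*I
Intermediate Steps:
y(Z, K) = 4/3 - I*√2/3 (y(Z, K) = 4/3 - √(-2 + 0)/3 = 4/3 - I*√2/3)
(-24*(-35))*((11 - 15)*(y(-2, 2) - 14)) = (-24*(-35))*((11 - 15)*((4/3 - I*√2/3) - 14)) = 840*(-4*(-38/3 - I*√2/3)) = 840*(152/3 + 4*I*√2/3) = 42560 + 1120*I*√2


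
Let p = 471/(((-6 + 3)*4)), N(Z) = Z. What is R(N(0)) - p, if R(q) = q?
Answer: 157/4 ≈ 39.250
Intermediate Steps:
p = -157/4 (p = 471/((-3*4)) = 471/(-12) = 471*(-1/12) = -157/4 ≈ -39.250)
R(N(0)) - p = 0 - 1*(-157/4) = 0 + 157/4 = 157/4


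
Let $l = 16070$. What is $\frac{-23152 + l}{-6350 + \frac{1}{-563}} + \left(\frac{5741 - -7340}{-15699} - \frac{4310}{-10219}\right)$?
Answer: $\frac{403656948218947}{573538571407131} \approx 0.7038$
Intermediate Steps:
$\frac{-23152 + l}{-6350 + \frac{1}{-563}} + \left(\frac{5741 - -7340}{-15699} - \frac{4310}{-10219}\right) = \frac{-23152 + 16070}{-6350 + \frac{1}{-563}} + \left(\frac{5741 - -7340}{-15699} - \frac{4310}{-10219}\right) = - \frac{7082}{-6350 - \frac{1}{563}} + \left(\left(5741 + 7340\right) \left(- \frac{1}{15699}\right) - - \frac{4310}{10219}\right) = - \frac{7082}{- \frac{3575051}{563}} + \left(13081 \left(- \frac{1}{15699}\right) + \frac{4310}{10219}\right) = \left(-7082\right) \left(- \frac{563}{3575051}\right) + \left(- \frac{13081}{15699} + \frac{4310}{10219}\right) = \frac{3987166}{3575051} - \frac{66012049}{160428081} = \frac{403656948218947}{573538571407131}$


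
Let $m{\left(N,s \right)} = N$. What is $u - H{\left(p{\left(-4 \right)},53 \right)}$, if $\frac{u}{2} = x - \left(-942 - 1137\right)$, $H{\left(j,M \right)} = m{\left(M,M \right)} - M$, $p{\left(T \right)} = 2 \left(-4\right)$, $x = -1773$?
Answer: $612$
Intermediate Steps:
$p{\left(T \right)} = -8$
$H{\left(j,M \right)} = 0$ ($H{\left(j,M \right)} = M - M = 0$)
$u = 612$ ($u = 2 \left(-1773 - \left(-942 - 1137\right)\right) = 2 \left(-1773 - -2079\right) = 2 \left(-1773 + 2079\right) = 2 \cdot 306 = 612$)
$u - H{\left(p{\left(-4 \right)},53 \right)} = 612 - 0 = 612 + 0 = 612$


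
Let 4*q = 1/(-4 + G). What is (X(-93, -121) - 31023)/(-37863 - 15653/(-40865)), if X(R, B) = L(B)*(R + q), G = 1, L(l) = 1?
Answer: 1387154995/1687915464 ≈ 0.82182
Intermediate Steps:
q = -1/12 (q = 1/(4*(-4 + 1)) = (¼)/(-3) = (¼)*(-⅓) = -1/12 ≈ -0.083333)
X(R, B) = -1/12 + R (X(R, B) = 1*(R - 1/12) = 1*(-1/12 + R) = -1/12 + R)
(X(-93, -121) - 31023)/(-37863 - 15653/(-40865)) = ((-1/12 - 93) - 31023)/(-37863 - 15653/(-40865)) = (-1117/12 - 31023)/(-37863 - 15653*(-1/40865)) = -373393/(12*(-37863 + 1423/3715)) = -373393/(12*(-140659622/3715)) = -373393/12*(-3715/140659622) = 1387154995/1687915464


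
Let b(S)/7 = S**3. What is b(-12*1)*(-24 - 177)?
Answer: 2431296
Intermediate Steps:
b(S) = 7*S**3
b(-12*1)*(-24 - 177) = (7*(-12*1)**3)*(-24 - 177) = (7*(-12)**3)*(-201) = (7*(-1728))*(-201) = -12096*(-201) = 2431296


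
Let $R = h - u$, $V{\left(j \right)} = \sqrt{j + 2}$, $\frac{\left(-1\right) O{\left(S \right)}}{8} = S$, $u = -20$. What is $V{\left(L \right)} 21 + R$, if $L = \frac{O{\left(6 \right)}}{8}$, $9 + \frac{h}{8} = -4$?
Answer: $-84 + 42 i \approx -84.0 + 42.0 i$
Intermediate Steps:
$h = -104$ ($h = -72 + 8 \left(-4\right) = -72 - 32 = -104$)
$O{\left(S \right)} = - 8 S$
$L = -6$ ($L = \frac{\left(-8\right) 6}{8} = \left(-48\right) \frac{1}{8} = -6$)
$V{\left(j \right)} = \sqrt{2 + j}$
$R = -84$ ($R = -104 - -20 = -104 + 20 = -84$)
$V{\left(L \right)} 21 + R = \sqrt{2 - 6} \cdot 21 - 84 = \sqrt{-4} \cdot 21 - 84 = 2 i 21 - 84 = 42 i - 84 = -84 + 42 i$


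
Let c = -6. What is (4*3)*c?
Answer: -72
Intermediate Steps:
(4*3)*c = (4*3)*(-6) = 12*(-6) = -72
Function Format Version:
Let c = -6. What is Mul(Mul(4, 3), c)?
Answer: -72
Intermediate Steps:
Mul(Mul(4, 3), c) = Mul(Mul(4, 3), -6) = Mul(12, -6) = -72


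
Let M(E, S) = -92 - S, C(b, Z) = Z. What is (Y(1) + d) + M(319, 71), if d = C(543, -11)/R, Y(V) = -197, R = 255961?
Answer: -92145971/255961 ≈ -360.00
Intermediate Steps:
d = -11/255961 ≈ -4.2975e-5
(Y(1) + d) + M(319, 71) = (-197 - 11/255961) + (-92 - 1*71) = -50424328/255961 + (-92 - 71) = -50424328/255961 - 163 = -92145971/255961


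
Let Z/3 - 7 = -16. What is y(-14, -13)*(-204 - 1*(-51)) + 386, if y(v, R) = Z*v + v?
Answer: -55306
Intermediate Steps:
Z = -27 (Z = 21 + 3*(-16) = 21 - 48 = -27)
y(v, R) = -26*v (y(v, R) = -27*v + v = -26*v)
y(-14, -13)*(-204 - 1*(-51)) + 386 = (-26*(-14))*(-204 - 1*(-51)) + 386 = 364*(-204 + 51) + 386 = 364*(-153) + 386 = -55692 + 386 = -55306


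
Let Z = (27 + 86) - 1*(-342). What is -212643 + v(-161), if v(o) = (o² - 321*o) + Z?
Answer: -134586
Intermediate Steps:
Z = 455 (Z = 113 + 342 = 455)
v(o) = 455 + o² - 321*o (v(o) = (o² - 321*o) + 455 = 455 + o² - 321*o)
-212643 + v(-161) = -212643 + (455 + (-161)² - 321*(-161)) = -212643 + (455 + 25921 + 51681) = -212643 + 78057 = -134586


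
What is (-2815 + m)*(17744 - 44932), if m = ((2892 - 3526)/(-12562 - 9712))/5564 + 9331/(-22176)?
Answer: 134166182237923777/1752760152 ≈ 7.6546e+7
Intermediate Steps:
m = -20650007747/49077284256 (m = -634/(-22274)*(1/5564) + 9331*(-1/22176) = -634*(-1/22274)*(1/5564) - 1333/3168 = (317/11137)*(1/5564) - 1333/3168 = 317/61966268 - 1333/3168 = -20650007747/49077284256 ≈ -0.42076)
(-2815 + m)*(17744 - 44932) = (-2815 - 20650007747/49077284256)*(17744 - 44932) = -138173205188387/49077284256*(-27188) = 134166182237923777/1752760152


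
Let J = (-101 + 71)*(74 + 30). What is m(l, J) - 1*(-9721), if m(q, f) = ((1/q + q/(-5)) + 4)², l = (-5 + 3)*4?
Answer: 15601561/1600 ≈ 9751.0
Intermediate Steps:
J = -3120 (J = -30*104 = -3120)
l = -8 (l = -2*4 = -8)
m(q, f) = (4 + 1/q - q/5)² (m(q, f) = ((1/q + q*(-⅕)) + 4)² = ((1/q - q/5) + 4)² = (4 + 1/q - q/5)²)
m(l, J) - 1*(-9721) = (1/25)*(5 - 1*(-8)² + 20*(-8))²/(-8)² - 1*(-9721) = (1/25)*(1/64)*(5 - 1*64 - 160)² + 9721 = (1/25)*(1/64)*(5 - 64 - 160)² + 9721 = (1/25)*(1/64)*(-219)² + 9721 = (1/25)*(1/64)*47961 + 9721 = 47961/1600 + 9721 = 15601561/1600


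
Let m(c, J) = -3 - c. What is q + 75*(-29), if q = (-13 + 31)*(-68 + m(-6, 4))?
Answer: -3345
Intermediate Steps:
q = -1170 (q = (-13 + 31)*(-68 + (-3 - 1*(-6))) = 18*(-68 + (-3 + 6)) = 18*(-68 + 3) = 18*(-65) = -1170)
q + 75*(-29) = -1170 + 75*(-29) = -1170 - 2175 = -3345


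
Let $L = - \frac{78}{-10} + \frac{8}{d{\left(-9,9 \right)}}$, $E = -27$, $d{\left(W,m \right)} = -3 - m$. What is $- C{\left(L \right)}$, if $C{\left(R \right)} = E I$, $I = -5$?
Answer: $-135$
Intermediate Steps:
$L = \frac{107}{15}$ ($L = - \frac{78}{-10} + \frac{8}{-3 - 9} = \left(-78\right) \left(- \frac{1}{10}\right) + \frac{8}{-3 - 9} = \frac{39}{5} + \frac{8}{-12} = \frac{39}{5} + 8 \left(- \frac{1}{12}\right) = \frac{39}{5} - \frac{2}{3} = \frac{107}{15} \approx 7.1333$)
$C{\left(R \right)} = 135$ ($C{\left(R \right)} = \left(-27\right) \left(-5\right) = 135$)
$- C{\left(L \right)} = \left(-1\right) 135 = -135$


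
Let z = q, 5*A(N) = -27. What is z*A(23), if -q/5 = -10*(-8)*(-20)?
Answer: -43200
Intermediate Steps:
A(N) = -27/5 (A(N) = (⅕)*(-27) = -27/5)
q = 8000 (q = -5*(-10*(-8))*(-20) = -400*(-20) = -5*(-1600) = 8000)
z = 8000
z*A(23) = 8000*(-27/5) = -43200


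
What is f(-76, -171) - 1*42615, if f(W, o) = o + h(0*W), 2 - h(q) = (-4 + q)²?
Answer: -42800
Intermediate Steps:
h(q) = 2 - (-4 + q)²
f(W, o) = -14 + o (f(W, o) = o + (2 - (-4 + 0*W)²) = o + (2 - (-4 + 0)²) = o + (2 - 1*(-4)²) = o + (2 - 1*16) = o + (2 - 16) = o - 14 = -14 + o)
f(-76, -171) - 1*42615 = (-14 - 171) - 1*42615 = -185 - 42615 = -42800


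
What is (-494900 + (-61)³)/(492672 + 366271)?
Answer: -721881/858943 ≈ -0.84043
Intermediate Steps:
(-494900 + (-61)³)/(492672 + 366271) = (-494900 - 226981)/858943 = -721881*1/858943 = -721881/858943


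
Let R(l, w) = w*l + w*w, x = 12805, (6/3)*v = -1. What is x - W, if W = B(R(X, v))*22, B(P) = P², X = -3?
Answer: 101901/8 ≈ 12738.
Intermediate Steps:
v = -½ (v = (½)*(-1) = -½ ≈ -0.50000)
R(l, w) = w² + l*w (R(l, w) = l*w + w² = w² + l*w)
W = 539/8 (W = (-(-3 - ½)/2)²*22 = (-½*(-7/2))²*22 = (7/4)²*22 = (49/16)*22 = 539/8 ≈ 67.375)
x - W = 12805 - 1*539/8 = 12805 - 539/8 = 101901/8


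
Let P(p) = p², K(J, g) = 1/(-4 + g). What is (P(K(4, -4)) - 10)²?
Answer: 408321/4096 ≈ 99.688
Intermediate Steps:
(P(K(4, -4)) - 10)² = ((1/(-4 - 4))² - 10)² = ((1/(-8))² - 10)² = ((-⅛)² - 10)² = (1/64 - 10)² = (-639/64)² = 408321/4096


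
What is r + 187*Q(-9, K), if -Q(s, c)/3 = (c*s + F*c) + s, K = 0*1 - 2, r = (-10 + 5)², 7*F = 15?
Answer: -18338/7 ≈ -2619.7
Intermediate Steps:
F = 15/7 (F = (⅐)*15 = 15/7 ≈ 2.1429)
r = 25 (r = (-5)² = 25)
K = -2 (K = 0 - 2 = -2)
Q(s, c) = -3*s - 45*c/7 - 3*c*s (Q(s, c) = -3*((c*s + 15*c/7) + s) = -3*((15*c/7 + c*s) + s) = -3*(s + 15*c/7 + c*s) = -3*s - 45*c/7 - 3*c*s)
r + 187*Q(-9, K) = 25 + 187*(-3*(-9) - 45/7*(-2) - 3*(-2)*(-9)) = 25 + 187*(27 + 90/7 - 54) = 25 + 187*(-99/7) = 25 - 18513/7 = -18338/7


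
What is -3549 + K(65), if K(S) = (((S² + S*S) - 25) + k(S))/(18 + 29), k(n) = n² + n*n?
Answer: -149928/47 ≈ -3190.0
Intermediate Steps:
k(n) = 2*n² (k(n) = n² + n² = 2*n²)
K(S) = -25/47 + 4*S²/47 (K(S) = (((S² + S*S) - 25) + 2*S²)/(18 + 29) = (((S² + S²) - 25) + 2*S²)/47 = ((2*S² - 25) + 2*S²)*(1/47) = ((-25 + 2*S²) + 2*S²)*(1/47) = (-25 + 4*S²)*(1/47) = -25/47 + 4*S²/47)
-3549 + K(65) = -3549 + (-25/47 + (4/47)*65²) = -3549 + (-25/47 + (4/47)*4225) = -3549 + (-25/47 + 16900/47) = -3549 + 16875/47 = -149928/47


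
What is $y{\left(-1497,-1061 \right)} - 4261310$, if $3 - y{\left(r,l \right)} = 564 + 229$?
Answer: $-4262100$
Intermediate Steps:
$y{\left(r,l \right)} = -790$ ($y{\left(r,l \right)} = 3 - \left(564 + 229\right) = 3 - 793 = -790$)
$y{\left(-1497,-1061 \right)} - 4261310 = -790 - 4261310 = -4262100$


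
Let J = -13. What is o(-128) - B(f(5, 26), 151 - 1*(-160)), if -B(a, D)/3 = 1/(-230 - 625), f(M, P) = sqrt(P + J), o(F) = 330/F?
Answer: -47089/18240 ≈ -2.5816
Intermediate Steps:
f(M, P) = sqrt(-13 + P) (f(M, P) = sqrt(P - 13) = sqrt(-13 + P))
B(a, D) = 1/285 (B(a, D) = -3/(-230 - 625) = -3/(-855) = -3*(-1/855) = 1/285)
o(-128) - B(f(5, 26), 151 - 1*(-160)) = 330/(-128) - 1*1/285 = 330*(-1/128) - 1/285 = -165/64 - 1/285 = -47089/18240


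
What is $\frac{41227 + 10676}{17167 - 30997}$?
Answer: $- \frac{17301}{4610} \approx -3.7529$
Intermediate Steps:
$\frac{41227 + 10676}{17167 - 30997} = \frac{51903}{-13830} = 51903 \left(- \frac{1}{13830}\right) = - \frac{17301}{4610}$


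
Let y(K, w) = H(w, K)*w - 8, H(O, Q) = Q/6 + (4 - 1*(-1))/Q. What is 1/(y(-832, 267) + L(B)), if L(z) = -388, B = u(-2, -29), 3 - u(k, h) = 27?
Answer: -832/31134775 ≈ -2.6723e-5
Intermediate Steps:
H(O, Q) = 5/Q + Q/6 (H(O, Q) = Q*(1/6) + (4 + 1)/Q = Q/6 + 5/Q = 5/Q + Q/6)
u(k, h) = -24 (u(k, h) = 3 - 1*27 = 3 - 27 = -24)
B = -24
y(K, w) = -8 + w*(5/K + K/6) (y(K, w) = (5/K + K/6)*w - 8 = w*(5/K + K/6) - 8 = -8 + w*(5/K + K/6))
1/(y(-832, 267) + L(B)) = 1/((-8 + 5*267/(-832) + (1/6)*(-832)*267) - 388) = 1/((-8 + 5*267*(-1/832) - 37024) - 388) = 1/((-8 - 1335/832 - 37024) - 388) = 1/(-30811959/832 - 388) = 1/(-31134775/832) = -832/31134775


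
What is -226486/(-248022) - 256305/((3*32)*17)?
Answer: -10533275593/67461984 ≈ -156.14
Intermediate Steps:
-226486/(-248022) - 256305/((3*32)*17) = -226486*(-1/248022) - 256305/(96*17) = 113243/124011 - 256305/1632 = 113243/124011 - 256305*1/1632 = 113243/124011 - 85435/544 = -10533275593/67461984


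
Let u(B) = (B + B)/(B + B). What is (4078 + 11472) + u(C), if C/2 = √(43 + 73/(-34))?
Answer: 15551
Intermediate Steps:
C = √47226/17 (C = 2*√(43 + 73/(-34)) = 2*√(43 + 73*(-1/34)) = 2*√(43 - 73/34) = 2*√(1389/34) = 2*(√47226/34) = √47226/17 ≈ 12.783)
u(B) = 1 (u(B) = (2*B)/((2*B)) = (2*B)*(1/(2*B)) = 1)
(4078 + 11472) + u(C) = (4078 + 11472) + 1 = 15550 + 1 = 15551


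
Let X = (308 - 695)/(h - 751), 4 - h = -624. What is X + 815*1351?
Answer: 45143794/41 ≈ 1.1011e+6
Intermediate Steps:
h = 628 (h = 4 - 1*(-624) = 4 + 624 = 628)
X = 129/41 (X = (308 - 695)/(628 - 751) = -387/(-123) = -387*(-1/123) = 129/41 ≈ 3.1463)
X + 815*1351 = 129/41 + 815*1351 = 129/41 + 1101065 = 45143794/41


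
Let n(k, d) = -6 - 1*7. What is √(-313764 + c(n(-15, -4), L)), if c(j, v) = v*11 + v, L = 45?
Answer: 2*I*√78306 ≈ 559.66*I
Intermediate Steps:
n(k, d) = -13 (n(k, d) = -6 - 7 = -13)
c(j, v) = 12*v (c(j, v) = 11*v + v = 12*v)
√(-313764 + c(n(-15, -4), L)) = √(-313764 + 12*45) = √(-313764 + 540) = √(-313224) = 2*I*√78306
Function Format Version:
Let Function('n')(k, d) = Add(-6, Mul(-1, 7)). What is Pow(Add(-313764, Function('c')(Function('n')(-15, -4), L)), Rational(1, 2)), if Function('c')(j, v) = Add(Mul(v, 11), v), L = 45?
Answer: Mul(2, I, Pow(78306, Rational(1, 2))) ≈ Mul(559.66, I)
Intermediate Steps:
Function('n')(k, d) = -13 (Function('n')(k, d) = Add(-6, -7) = -13)
Function('c')(j, v) = Mul(12, v) (Function('c')(j, v) = Add(Mul(11, v), v) = Mul(12, v))
Pow(Add(-313764, Function('c')(Function('n')(-15, -4), L)), Rational(1, 2)) = Pow(Add(-313764, Mul(12, 45)), Rational(1, 2)) = Pow(Add(-313764, 540), Rational(1, 2)) = Pow(-313224, Rational(1, 2)) = Mul(2, I, Pow(78306, Rational(1, 2)))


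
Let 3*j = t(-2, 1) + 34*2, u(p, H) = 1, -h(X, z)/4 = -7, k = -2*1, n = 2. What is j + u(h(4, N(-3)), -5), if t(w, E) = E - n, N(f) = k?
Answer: 70/3 ≈ 23.333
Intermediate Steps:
k = -2
N(f) = -2
h(X, z) = 28 (h(X, z) = -4*(-7) = 28)
t(w, E) = -2 + E (t(w, E) = E - 1*2 = E - 2 = -2 + E)
j = 67/3 (j = ((-2 + 1) + 34*2)/3 = (-1 + 68)/3 = (⅓)*67 = 67/3 ≈ 22.333)
j + u(h(4, N(-3)), -5) = 67/3 + 1 = 70/3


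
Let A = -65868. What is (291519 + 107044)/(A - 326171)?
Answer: -398563/392039 ≈ -1.0166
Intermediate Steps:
(291519 + 107044)/(A - 326171) = (291519 + 107044)/(-65868 - 326171) = 398563/(-392039) = 398563*(-1/392039) = -398563/392039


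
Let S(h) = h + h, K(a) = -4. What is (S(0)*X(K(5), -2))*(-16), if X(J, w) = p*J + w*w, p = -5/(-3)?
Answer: 0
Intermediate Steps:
p = 5/3 (p = -5*(-⅓) = 5/3 ≈ 1.6667)
S(h) = 2*h
X(J, w) = w² + 5*J/3 (X(J, w) = 5*J/3 + w*w = 5*J/3 + w² = w² + 5*J/3)
(S(0)*X(K(5), -2))*(-16) = ((2*0)*((-2)² + (5/3)*(-4)))*(-16) = (0*(4 - 20/3))*(-16) = (0*(-8/3))*(-16) = 0*(-16) = 0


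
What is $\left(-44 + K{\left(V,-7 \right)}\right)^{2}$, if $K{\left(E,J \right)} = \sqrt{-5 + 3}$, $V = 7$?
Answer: $\left(44 - i \sqrt{2}\right)^{2} \approx 1934.0 - 124.45 i$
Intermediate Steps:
$K{\left(E,J \right)} = i \sqrt{2}$ ($K{\left(E,J \right)} = \sqrt{-2} = i \sqrt{2}$)
$\left(-44 + K{\left(V,-7 \right)}\right)^{2} = \left(-44 + i \sqrt{2}\right)^{2}$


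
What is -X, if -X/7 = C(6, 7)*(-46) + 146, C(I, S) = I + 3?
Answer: -1876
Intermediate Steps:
C(I, S) = 3 + I
X = 1876 (X = -7*((3 + 6)*(-46) + 146) = -7*(9*(-46) + 146) = -7*(-414 + 146) = -7*(-268) = 1876)
-X = -1*1876 = -1876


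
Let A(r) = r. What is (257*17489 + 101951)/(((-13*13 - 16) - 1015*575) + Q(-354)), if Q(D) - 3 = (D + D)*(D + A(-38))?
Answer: -4596624/306271 ≈ -15.008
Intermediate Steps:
Q(D) = 3 + 2*D*(-38 + D) (Q(D) = 3 + (D + D)*(D - 38) = 3 + (2*D)*(-38 + D) = 3 + 2*D*(-38 + D))
(257*17489 + 101951)/(((-13*13 - 16) - 1015*575) + Q(-354)) = (257*17489 + 101951)/(((-13*13 - 16) - 1015*575) + (3 - 76*(-354) + 2*(-354)²)) = (4494673 + 101951)/(((-169 - 16) - 583625) + (3 + 26904 + 2*125316)) = 4596624/((-185 - 583625) + (3 + 26904 + 250632)) = 4596624/(-583810 + 277539) = 4596624/(-306271) = 4596624*(-1/306271) = -4596624/306271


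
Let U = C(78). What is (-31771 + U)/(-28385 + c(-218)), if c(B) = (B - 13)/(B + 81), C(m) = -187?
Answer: 2189123/1944257 ≈ 1.1259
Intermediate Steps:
U = -187
c(B) = (-13 + B)/(81 + B)
(-31771 + U)/(-28385 + c(-218)) = (-31771 - 187)/(-28385 + (-13 - 218)/(81 - 218)) = -31958/(-28385 - 231/(-137)) = -31958/(-28385 - 1/137*(-231)) = -31958/(-28385 + 231/137) = -31958/(-3888514/137) = -31958*(-137/3888514) = 2189123/1944257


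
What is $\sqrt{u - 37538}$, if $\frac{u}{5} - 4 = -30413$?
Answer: $i \sqrt{189583} \approx 435.41 i$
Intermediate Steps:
$u = -152045$ ($u = 20 + 5 \left(-30413\right) = 20 - 152065 = -152045$)
$\sqrt{u - 37538} = \sqrt{-152045 - 37538} = \sqrt{-189583} = i \sqrt{189583}$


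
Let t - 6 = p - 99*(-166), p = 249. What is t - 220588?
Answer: -203899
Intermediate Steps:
t = 16689 (t = 6 + (249 - 99*(-166)) = 6 + (249 + 16434) = 6 + 16683 = 16689)
t - 220588 = 16689 - 220588 = -203899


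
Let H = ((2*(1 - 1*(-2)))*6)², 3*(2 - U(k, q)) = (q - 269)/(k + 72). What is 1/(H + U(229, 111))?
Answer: 903/1172252 ≈ 0.00077031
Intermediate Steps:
U(k, q) = 2 - (-269 + q)/(3*(72 + k)) (U(k, q) = 2 - (q - 269)/(3*(k + 72)) = 2 - (-269 + q)/(3*(72 + k)))
H = 1296 (H = ((2*(1 + 2))*6)² = ((2*3)*6)² = (6*6)² = 36² = 1296)
1/(H + U(229, 111)) = 1/(1296 + (701 - 1*111 + 6*229)/(3*(72 + 229))) = 1/(1296 + (⅓)*(701 - 111 + 1374)/301) = 1/(1296 + (⅓)*(1/301)*1964) = 1/(1296 + 1964/903) = 1/(1172252/903) = 903/1172252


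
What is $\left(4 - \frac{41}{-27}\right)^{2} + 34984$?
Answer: $\frac{25525537}{729} \approx 35014.0$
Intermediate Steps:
$\left(4 - \frac{41}{-27}\right)^{2} + 34984 = \left(4 - - \frac{41}{27}\right)^{2} + 34984 = \left(4 + \frac{41}{27}\right)^{2} + 34984 = \left(\frac{149}{27}\right)^{2} + 34984 = \frac{22201}{729} + 34984 = \frac{25525537}{729}$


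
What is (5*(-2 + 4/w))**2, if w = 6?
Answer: 400/9 ≈ 44.444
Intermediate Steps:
(5*(-2 + 4/w))**2 = (5*(-2 + 4/6))**2 = (5*(-2 + 4*(1/6)))**2 = (5*(-2 + 2/3))**2 = (5*(-4/3))**2 = (-20/3)**2 = 400/9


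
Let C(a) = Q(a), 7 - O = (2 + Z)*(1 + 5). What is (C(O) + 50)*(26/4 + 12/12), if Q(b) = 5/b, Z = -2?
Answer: 5325/14 ≈ 380.36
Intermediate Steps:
O = 7 (O = 7 - (2 - 2)*(1 + 5) = 7 - 0*6 = 7 - 1*0 = 7 + 0 = 7)
C(a) = 5/a
(C(O) + 50)*(26/4 + 12/12) = (5/7 + 50)*(26/4 + 12/12) = (5*(⅐) + 50)*(26*(¼) + 12*(1/12)) = (5/7 + 50)*(13/2 + 1) = (355/7)*(15/2) = 5325/14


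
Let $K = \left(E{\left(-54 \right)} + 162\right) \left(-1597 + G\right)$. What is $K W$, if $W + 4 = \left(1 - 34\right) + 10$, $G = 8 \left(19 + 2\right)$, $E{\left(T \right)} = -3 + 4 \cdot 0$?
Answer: $6134697$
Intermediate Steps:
$E{\left(T \right)} = -3$ ($E{\left(T \right)} = -3 + 0 = -3$)
$G = 168$ ($G = 8 \cdot 21 = 168$)
$W = -27$ ($W = -4 + \left(\left(1 - 34\right) + 10\right) = -4 + \left(-33 + 10\right) = -4 - 23 = -27$)
$K = -227211$ ($K = \left(-3 + 162\right) \left(-1597 + 168\right) = 159 \left(-1429\right) = -227211$)
$K W = \left(-227211\right) \left(-27\right) = 6134697$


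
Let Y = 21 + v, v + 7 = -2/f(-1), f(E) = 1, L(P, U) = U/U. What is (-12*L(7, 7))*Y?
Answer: -144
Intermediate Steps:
L(P, U) = 1
v = -9 (v = -7 - 2/1 = -7 - 2*1 = -7 - 2 = -9)
Y = 12 (Y = 21 - 9 = 12)
(-12*L(7, 7))*Y = -12*1*12 = -12*12 = -144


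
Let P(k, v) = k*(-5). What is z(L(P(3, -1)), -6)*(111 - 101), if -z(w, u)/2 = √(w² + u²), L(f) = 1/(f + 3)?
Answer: -5*√5185/3 ≈ -120.01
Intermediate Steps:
P(k, v) = -5*k
L(f) = 1/(3 + f)
z(w, u) = -2*√(u² + w²) (z(w, u) = -2*√(w² + u²) = -2*√(u² + w²))
z(L(P(3, -1)), -6)*(111 - 101) = (-2*√((-6)² + (1/(3 - 5*3))²))*(111 - 101) = -2*√(36 + (1/(3 - 15))²)*10 = -2*√(36 + (1/(-12))²)*10 = -2*√(36 + (-1/12)²)*10 = -2*√(36 + 1/144)*10 = -√5185/6*10 = -5*√5185/3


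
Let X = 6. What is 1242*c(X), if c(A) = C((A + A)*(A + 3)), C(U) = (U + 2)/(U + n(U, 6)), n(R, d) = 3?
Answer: 45540/37 ≈ 1230.8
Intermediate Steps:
C(U) = (2 + U)/(3 + U) (C(U) = (U + 2)/(U + 3) = (2 + U)/(3 + U))
c(A) = (2 + 2*A*(3 + A))/(3 + 2*A*(3 + A)) (c(A) = (2 + (A + A)*(A + 3))/(3 + (A + A)*(A + 3)) = (2 + (2*A)*(3 + A))/(3 + (2*A)*(3 + A)) = (2 + 2*A*(3 + A))/(3 + 2*A*(3 + A)))
1242*c(X) = 1242*(2*(1 + 6*(3 + 6))/(3 + 2*6*(3 + 6))) = 1242*(2*(1 + 6*9)/(3 + 2*6*9)) = 1242*(2*(1 + 54)/(3 + 108)) = 1242*(2*55/111) = 1242*(2*(1/111)*55) = 1242*(110/111) = 45540/37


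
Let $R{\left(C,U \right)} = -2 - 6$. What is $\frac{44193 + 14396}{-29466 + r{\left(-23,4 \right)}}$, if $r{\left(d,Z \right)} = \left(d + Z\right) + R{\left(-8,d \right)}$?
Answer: $- \frac{58589}{29493} \approx -1.9865$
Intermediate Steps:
$R{\left(C,U \right)} = -8$ ($R{\left(C,U \right)} = -2 - 6 = -8$)
$r{\left(d,Z \right)} = -8 + Z + d$ ($r{\left(d,Z \right)} = \left(d + Z\right) - 8 = \left(Z + d\right) - 8 = -8 + Z + d$)
$\frac{44193 + 14396}{-29466 + r{\left(-23,4 \right)}} = \frac{44193 + 14396}{-29466 - 27} = \frac{58589}{-29466 - 27} = \frac{58589}{-29493} = 58589 \left(- \frac{1}{29493}\right) = - \frac{58589}{29493}$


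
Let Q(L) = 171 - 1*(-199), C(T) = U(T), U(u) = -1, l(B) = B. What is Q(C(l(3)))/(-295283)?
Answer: -370/295283 ≈ -0.0012530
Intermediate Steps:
C(T) = -1
Q(L) = 370 (Q(L) = 171 + 199 = 370)
Q(C(l(3)))/(-295283) = 370/(-295283) = 370*(-1/295283) = -370/295283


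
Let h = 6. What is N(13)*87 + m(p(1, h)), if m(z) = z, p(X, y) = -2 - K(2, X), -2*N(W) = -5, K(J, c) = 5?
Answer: 421/2 ≈ 210.50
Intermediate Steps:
N(W) = 5/2 (N(W) = -½*(-5) = 5/2)
p(X, y) = -7 (p(X, y) = -2 - 1*5 = -2 - 5 = -7)
N(13)*87 + m(p(1, h)) = (5/2)*87 - 7 = 435/2 - 7 = 421/2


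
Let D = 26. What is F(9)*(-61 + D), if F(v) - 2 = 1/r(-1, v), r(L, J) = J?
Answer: -665/9 ≈ -73.889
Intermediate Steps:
F(v) = 2 + 1/v
F(9)*(-61 + D) = (2 + 1/9)*(-61 + 26) = (2 + ⅑)*(-35) = (19/9)*(-35) = -665/9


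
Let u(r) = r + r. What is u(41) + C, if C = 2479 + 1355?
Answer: 3916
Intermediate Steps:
u(r) = 2*r
C = 3834
u(41) + C = 2*41 + 3834 = 82 + 3834 = 3916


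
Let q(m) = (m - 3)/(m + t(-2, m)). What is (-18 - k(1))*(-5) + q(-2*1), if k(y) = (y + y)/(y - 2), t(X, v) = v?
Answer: 325/4 ≈ 81.250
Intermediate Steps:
k(y) = 2*y/(-2 + y) (k(y) = (2*y)/(-2 + y) = 2*y/(-2 + y))
q(m) = (-3 + m)/(2*m) (q(m) = (m - 3)/(m + m) = (-3 + m)/((2*m)) = (-3 + m)*(1/(2*m)) = (-3 + m)/(2*m))
(-18 - k(1))*(-5) + q(-2*1) = (-18 - 2/(-2 + 1))*(-5) + (-3 - 2*1)/(2*((-2*1))) = (-18 - 2/(-1))*(-5) + (½)*(-3 - 2)/(-2) = (-18 - 2*(-1))*(-5) + (½)*(-½)*(-5) = (-18 - 1*(-2))*(-5) + 5/4 = (-18 + 2)*(-5) + 5/4 = -16*(-5) + 5/4 = 80 + 5/4 = 325/4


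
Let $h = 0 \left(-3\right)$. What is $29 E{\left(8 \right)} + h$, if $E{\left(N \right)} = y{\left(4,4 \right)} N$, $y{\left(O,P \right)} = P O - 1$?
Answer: $3480$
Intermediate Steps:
$y{\left(O,P \right)} = -1 + O P$ ($y{\left(O,P \right)} = O P - 1 = -1 + O P$)
$E{\left(N \right)} = 15 N$ ($E{\left(N \right)} = \left(-1 + 4 \cdot 4\right) N = \left(-1 + 16\right) N = 15 N$)
$h = 0$
$29 E{\left(8 \right)} + h = 29 \cdot 15 \cdot 8 + 0 = 29 \cdot 120 + 0 = 3480 + 0 = 3480$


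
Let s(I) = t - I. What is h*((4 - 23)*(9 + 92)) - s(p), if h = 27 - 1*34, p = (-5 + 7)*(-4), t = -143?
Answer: 13568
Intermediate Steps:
p = -8 (p = 2*(-4) = -8)
h = -7 (h = 27 - 34 = -7)
s(I) = -143 - I
h*((4 - 23)*(9 + 92)) - s(p) = -7*(4 - 23)*(9 + 92) - (-143 - 1*(-8)) = -(-133)*101 - (-143 + 8) = -7*(-1919) - 1*(-135) = 13433 + 135 = 13568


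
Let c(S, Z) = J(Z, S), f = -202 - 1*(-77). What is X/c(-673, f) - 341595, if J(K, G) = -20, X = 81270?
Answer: -691317/2 ≈ -3.4566e+5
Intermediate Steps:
f = -125 (f = -202 + 77 = -125)
c(S, Z) = -20
X/c(-673, f) - 341595 = 81270/(-20) - 341595 = 81270*(-1/20) - 341595 = -8127/2 - 341595 = -691317/2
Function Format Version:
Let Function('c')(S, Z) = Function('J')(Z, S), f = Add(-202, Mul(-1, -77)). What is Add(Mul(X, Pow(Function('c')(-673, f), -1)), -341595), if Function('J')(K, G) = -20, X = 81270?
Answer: Rational(-691317, 2) ≈ -3.4566e+5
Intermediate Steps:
f = -125 (f = Add(-202, 77) = -125)
Function('c')(S, Z) = -20
Add(Mul(X, Pow(Function('c')(-673, f), -1)), -341595) = Add(Mul(81270, Pow(-20, -1)), -341595) = Add(Mul(81270, Rational(-1, 20)), -341595) = Add(Rational(-8127, 2), -341595) = Rational(-691317, 2)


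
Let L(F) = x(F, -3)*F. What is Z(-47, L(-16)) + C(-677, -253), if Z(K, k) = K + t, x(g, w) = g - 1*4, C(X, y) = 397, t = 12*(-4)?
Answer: 302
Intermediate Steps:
t = -48
x(g, w) = -4 + g (x(g, w) = g - 4 = -4 + g)
L(F) = F*(-4 + F) (L(F) = (-4 + F)*F = F*(-4 + F))
Z(K, k) = -48 + K (Z(K, k) = K - 48 = -48 + K)
Z(-47, L(-16)) + C(-677, -253) = (-48 - 47) + 397 = -95 + 397 = 302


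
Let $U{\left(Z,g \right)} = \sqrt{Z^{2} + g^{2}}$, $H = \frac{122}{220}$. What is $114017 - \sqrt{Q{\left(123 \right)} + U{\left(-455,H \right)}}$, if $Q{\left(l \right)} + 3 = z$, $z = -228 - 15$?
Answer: $114017 - \frac{\sqrt{-2976600 + 110 \sqrt{2505006221}}}{110} \approx 1.14 \cdot 10^{5}$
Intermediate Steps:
$H = \frac{61}{110}$ ($H = 122 \cdot \frac{1}{220} = \frac{61}{110} \approx 0.55455$)
$z = -243$
$Q{\left(l \right)} = -246$ ($Q{\left(l \right)} = -3 - 243 = -246$)
$114017 - \sqrt{Q{\left(123 \right)} + U{\left(-455,H \right)}} = 114017 - \sqrt{-246 + \sqrt{\left(-455\right)^{2} + \left(\frac{61}{110}\right)^{2}}} = 114017 - \sqrt{-246 + \sqrt{207025 + \frac{3721}{12100}}} = 114017 - \sqrt{-246 + \sqrt{\frac{2505006221}{12100}}} = 114017 - \sqrt{-246 + \frac{\sqrt{2505006221}}{110}}$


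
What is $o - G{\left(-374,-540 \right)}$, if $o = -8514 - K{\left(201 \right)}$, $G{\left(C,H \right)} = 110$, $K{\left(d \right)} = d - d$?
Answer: $-8624$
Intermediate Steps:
$K{\left(d \right)} = 0$
$o = -8514$ ($o = -8514 - 0 = -8514 + 0 = -8514$)
$o - G{\left(-374,-540 \right)} = -8514 - 110 = -8624$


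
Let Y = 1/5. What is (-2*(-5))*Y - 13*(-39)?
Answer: 509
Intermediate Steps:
Y = 1/5 ≈ 0.20000
(-2*(-5))*Y - 13*(-39) = -2*(-5)*(1/5) - 13*(-39) = 10*(1/5) + 507 = 2 + 507 = 509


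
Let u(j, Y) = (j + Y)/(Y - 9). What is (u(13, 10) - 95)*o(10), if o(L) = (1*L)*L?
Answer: -7200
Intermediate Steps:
u(j, Y) = (Y + j)/(-9 + Y)
o(L) = L**2 (o(L) = L*L = L**2)
(u(13, 10) - 95)*o(10) = ((10 + 13)/(-9 + 10) - 95)*10**2 = (23/1 - 95)*100 = (1*23 - 95)*100 = (23 - 95)*100 = -72*100 = -7200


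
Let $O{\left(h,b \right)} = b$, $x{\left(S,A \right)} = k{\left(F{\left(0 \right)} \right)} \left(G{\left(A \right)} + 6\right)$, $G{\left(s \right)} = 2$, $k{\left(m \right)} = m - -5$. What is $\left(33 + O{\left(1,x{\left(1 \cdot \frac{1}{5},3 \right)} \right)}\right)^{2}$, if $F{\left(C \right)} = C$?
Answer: $5329$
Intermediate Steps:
$k{\left(m \right)} = 5 + m$ ($k{\left(m \right)} = m + 5 = 5 + m$)
$x{\left(S,A \right)} = 40$ ($x{\left(S,A \right)} = \left(5 + 0\right) \left(2 + 6\right) = 5 \cdot 8 = 40$)
$\left(33 + O{\left(1,x{\left(1 \cdot \frac{1}{5},3 \right)} \right)}\right)^{2} = \left(33 + 40\right)^{2} = 73^{2} = 5329$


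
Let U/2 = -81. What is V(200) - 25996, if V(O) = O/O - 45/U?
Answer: -467905/18 ≈ -25995.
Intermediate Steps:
U = -162 (U = 2*(-81) = -162)
V(O) = 23/18 (V(O) = O/O - 45/(-162) = 1 - 45*(-1/162) = 1 + 5/18 = 23/18)
V(200) - 25996 = 23/18 - 25996 = -467905/18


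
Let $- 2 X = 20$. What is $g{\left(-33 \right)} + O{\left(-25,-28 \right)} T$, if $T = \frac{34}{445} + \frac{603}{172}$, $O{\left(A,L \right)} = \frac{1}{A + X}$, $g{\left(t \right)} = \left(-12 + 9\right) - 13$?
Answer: $- \frac{6162369}{382700} \approx -16.102$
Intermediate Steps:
$X = -10$ ($X = \left(- \frac{1}{2}\right) 20 = -10$)
$g{\left(t \right)} = -16$ ($g{\left(t \right)} = -3 - 13 = -16$)
$O{\left(A,L \right)} = \frac{1}{-10 + A}$ ($O{\left(A,L \right)} = \frac{1}{A - 10} = \frac{1}{-10 + A}$)
$T = \frac{274183}{76540}$ ($T = 34 \cdot \frac{1}{445} + 603 \cdot \frac{1}{172} = \frac{34}{445} + \frac{603}{172} = \frac{274183}{76540} \approx 3.5822$)
$g{\left(-33 \right)} + O{\left(-25,-28 \right)} T = -16 + \frac{1}{-10 - 25} \cdot \frac{274183}{76540} = -16 + \frac{1}{-35} \cdot \frac{274183}{76540} = -16 - \frac{39169}{382700} = - \frac{6162369}{382700}$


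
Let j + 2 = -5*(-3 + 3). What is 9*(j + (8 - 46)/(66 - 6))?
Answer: -237/10 ≈ -23.700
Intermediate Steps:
j = -2 (j = -2 - 5*(-3 + 3) = -2 - 5*0 = -2 + 0 = -2)
9*(j + (8 - 46)/(66 - 6)) = 9*(-2 + (8 - 46)/(66 - 6)) = 9*(-2 - 38/60) = 9*(-2 - 38*1/60) = 9*(-2 - 19/30) = 9*(-79/30) = -237/10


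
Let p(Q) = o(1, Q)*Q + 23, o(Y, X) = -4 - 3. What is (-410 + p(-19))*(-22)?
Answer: 5588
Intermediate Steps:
o(Y, X) = -7
p(Q) = 23 - 7*Q (p(Q) = -7*Q + 23 = 23 - 7*Q)
(-410 + p(-19))*(-22) = (-410 + (23 - 7*(-19)))*(-22) = (-410 + (23 + 133))*(-22) = (-410 + 156)*(-22) = -254*(-22) = 5588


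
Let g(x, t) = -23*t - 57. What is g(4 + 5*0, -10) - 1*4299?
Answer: -4126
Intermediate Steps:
g(x, t) = -57 - 23*t
g(4 + 5*0, -10) - 1*4299 = (-57 - 23*(-10)) - 1*4299 = (-57 + 230) - 4299 = 173 - 4299 = -4126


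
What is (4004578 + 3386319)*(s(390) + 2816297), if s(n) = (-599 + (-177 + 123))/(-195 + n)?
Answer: 4058912578184014/195 ≈ 2.0815e+13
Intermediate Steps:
s(n) = -653/(-195 + n) (s(n) = (-599 - 54)/(-195 + n) = -653/(-195 + n))
(4004578 + 3386319)*(s(390) + 2816297) = (4004578 + 3386319)*(-653/(-195 + 390) + 2816297) = 7390897*(-653/195 + 2816297) = 7390897*(549177262/195) = 4058912578184014/195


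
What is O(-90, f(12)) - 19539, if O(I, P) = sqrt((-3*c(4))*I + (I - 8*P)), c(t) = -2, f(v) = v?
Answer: -19539 + 11*I*sqrt(6) ≈ -19539.0 + 26.944*I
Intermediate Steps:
O(I, P) = sqrt(-8*P + 7*I) (O(I, P) = sqrt((-3*(-2))*I + (I - 8*P)) = sqrt(6*I + (I - 8*P)) = sqrt(-8*P + 7*I))
O(-90, f(12)) - 19539 = sqrt(-8*12 + 7*(-90)) - 19539 = sqrt(-96 - 630) - 19539 = sqrt(-726) - 19539 = 11*I*sqrt(6) - 19539 = -19539 + 11*I*sqrt(6)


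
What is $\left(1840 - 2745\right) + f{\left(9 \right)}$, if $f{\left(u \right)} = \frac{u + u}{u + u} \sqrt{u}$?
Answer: $-902$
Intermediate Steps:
$f{\left(u \right)} = \sqrt{u}$ ($f{\left(u \right)} = \frac{2 u}{2 u} \sqrt{u} = 2 u \frac{1}{2 u} \sqrt{u} = 1 \sqrt{u} = \sqrt{u}$)
$\left(1840 - 2745\right) + f{\left(9 \right)} = \left(1840 - 2745\right) + \sqrt{9} = -905 + 3 = -902$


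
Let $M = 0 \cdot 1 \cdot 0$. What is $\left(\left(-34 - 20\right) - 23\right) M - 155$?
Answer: $-155$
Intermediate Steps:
$M = 0$ ($M = 0 \cdot 0 = 0$)
$\left(\left(-34 - 20\right) - 23\right) M - 155 = \left(\left(-34 - 20\right) - 23\right) 0 - 155 = \left(-54 - 23\right) 0 - 155 = \left(-77\right) 0 - 155 = 0 - 155 = -155$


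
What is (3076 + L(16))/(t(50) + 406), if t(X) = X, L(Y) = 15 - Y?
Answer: 1025/152 ≈ 6.7434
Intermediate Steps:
(3076 + L(16))/(t(50) + 406) = (3076 + (15 - 1*16))/(50 + 406) = (3076 + (15 - 16))/456 = (3076 - 1)*(1/456) = 3075*(1/456) = 1025/152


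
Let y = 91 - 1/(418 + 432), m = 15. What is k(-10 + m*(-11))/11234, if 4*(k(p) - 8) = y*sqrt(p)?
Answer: 4/5617 + 77349*I*sqrt(7)/7639120 ≈ 0.00071212 + 0.026789*I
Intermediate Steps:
y = 77349/850 (y = 91 - 1/850 = 77349/850 ≈ 90.999)
k(p) = 8 + 77349*sqrt(p)/3400 (k(p) = 8 + (77349*sqrt(p)/850)/4 = 8 + 77349*sqrt(p)/3400)
k(-10 + m*(-11))/11234 = (8 + 77349*sqrt(-10 + 15*(-11))/3400)/11234 = (8 + 77349*sqrt(-10 - 165)/3400)*(1/11234) = (8 + 77349*sqrt(-175)/3400)*(1/11234) = (8 + 77349*(5*I*sqrt(7))/3400)*(1/11234) = (8 + 77349*I*sqrt(7)/680)*(1/11234) = 4/5617 + 77349*I*sqrt(7)/7639120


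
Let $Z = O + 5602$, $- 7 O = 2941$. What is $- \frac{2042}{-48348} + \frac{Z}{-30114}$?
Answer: $- \frac{18378854}{141550857} \approx -0.12984$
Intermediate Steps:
$O = - \frac{2941}{7}$ ($O = \left(- \frac{1}{7}\right) 2941 = - \frac{2941}{7} \approx -420.14$)
$Z = \frac{36273}{7}$ ($Z = - \frac{2941}{7} + 5602 = \frac{36273}{7} \approx 5181.9$)
$- \frac{2042}{-48348} + \frac{Z}{-30114} = - \frac{2042}{-48348} + \frac{36273}{7 \left(-30114\right)} = \left(-2042\right) \left(- \frac{1}{48348}\right) + \frac{36273}{7} \left(- \frac{1}{30114}\right) = \frac{1021}{24174} - \frac{12091}{70266} = - \frac{18378854}{141550857}$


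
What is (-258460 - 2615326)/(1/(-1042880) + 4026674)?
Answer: -2997013943680/4199337781119 ≈ -0.71369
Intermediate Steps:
(-258460 - 2615326)/(1/(-1042880) + 4026674) = -2873786/(-1/1042880 + 4026674) = -2873786/4199337781119/1042880 = -2873786*1042880/4199337781119 = -2997013943680/4199337781119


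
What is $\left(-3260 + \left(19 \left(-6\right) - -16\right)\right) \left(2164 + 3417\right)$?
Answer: $-18740998$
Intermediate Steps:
$\left(-3260 + \left(19 \left(-6\right) - -16\right)\right) \left(2164 + 3417\right) = \left(-3260 + \left(-114 + 16\right)\right) 5581 = \left(-3260 - 98\right) 5581 = \left(-3358\right) 5581 = -18740998$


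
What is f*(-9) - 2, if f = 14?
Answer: -128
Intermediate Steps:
f*(-9) - 2 = 14*(-9) - 2 = -126 - 2 = -128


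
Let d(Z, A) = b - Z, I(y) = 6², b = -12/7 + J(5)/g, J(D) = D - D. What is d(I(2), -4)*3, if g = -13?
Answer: -792/7 ≈ -113.14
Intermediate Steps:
J(D) = 0
b = -12/7 (b = -12/7 + 0/(-13) = -12*⅐ + 0*(-1/13) = -12/7 + 0 = -12/7 ≈ -1.7143)
I(y) = 36
d(Z, A) = -12/7 - Z
d(I(2), -4)*3 = (-12/7 - 1*36)*3 = (-12/7 - 36)*3 = -264/7*3 = -792/7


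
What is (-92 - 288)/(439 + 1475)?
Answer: -190/957 ≈ -0.19854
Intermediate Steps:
(-92 - 288)/(439 + 1475) = -380/1914 = -380*1/1914 = -190/957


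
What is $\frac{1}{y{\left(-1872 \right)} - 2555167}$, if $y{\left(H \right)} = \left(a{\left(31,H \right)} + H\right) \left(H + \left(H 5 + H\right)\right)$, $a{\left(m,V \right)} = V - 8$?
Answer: $\frac{1}{46611041} \approx 2.1454 \cdot 10^{-8}$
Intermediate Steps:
$a{\left(m,V \right)} = -8 + V$ ($a{\left(m,V \right)} = V - 8 = -8 + V$)
$y{\left(H \right)} = 7 H \left(-8 + 2 H\right)$ ($y{\left(H \right)} = \left(\left(-8 + H\right) + H\right) \left(H + \left(H 5 + H\right)\right) = \left(-8 + 2 H\right) \left(H + \left(5 H + H\right)\right) = \left(-8 + 2 H\right) \left(H + 6 H\right) = \left(-8 + 2 H\right) 7 H = 7 H \left(-8 + 2 H\right)$)
$\frac{1}{y{\left(-1872 \right)} - 2555167} = \frac{1}{14 \left(-1872\right) \left(-4 - 1872\right) - 2555167} = \frac{1}{14 \left(-1872\right) \left(-1876\right) - 2555167} = \frac{1}{49166208 - 2555167} = \frac{1}{46611041}$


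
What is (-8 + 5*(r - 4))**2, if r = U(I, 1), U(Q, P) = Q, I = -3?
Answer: 1849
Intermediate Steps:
r = -3
(-8 + 5*(r - 4))**2 = (-8 + 5*(-3 - 4))**2 = (-8 + 5*(-7))**2 = (-8 - 35)**2 = (-43)**2 = 1849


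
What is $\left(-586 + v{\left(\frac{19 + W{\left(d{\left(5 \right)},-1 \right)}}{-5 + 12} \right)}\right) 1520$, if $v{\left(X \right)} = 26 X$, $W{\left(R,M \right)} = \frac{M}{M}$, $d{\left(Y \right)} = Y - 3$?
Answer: $- \frac{5444640}{7} \approx -7.7781 \cdot 10^{5}$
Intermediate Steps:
$d{\left(Y \right)} = -3 + Y$
$W{\left(R,M \right)} = 1$
$\left(-586 + v{\left(\frac{19 + W{\left(d{\left(5 \right)},-1 \right)}}{-5 + 12} \right)}\right) 1520 = \left(-586 + 26 \frac{19 + 1}{-5 + 12}\right) 1520 = \left(-586 + 26 \cdot \frac{20}{7}\right) 1520 = \left(-586 + \frac{520}{7}\right) 1520 = \left(- \frac{3582}{7}\right) 1520 = - \frac{5444640}{7}$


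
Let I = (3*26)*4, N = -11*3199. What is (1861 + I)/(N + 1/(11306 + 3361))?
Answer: -31871391/516117062 ≈ -0.061752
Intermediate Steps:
N = -35189
I = 312 (I = 78*4 = 312)
(1861 + I)/(N + 1/(11306 + 3361)) = (1861 + 312)/(-35189 + 1/(11306 + 3361)) = 2173/(-35189 + 1/14667) = 2173/(-516117062/14667) = 2173*(-14667/516117062) = -31871391/516117062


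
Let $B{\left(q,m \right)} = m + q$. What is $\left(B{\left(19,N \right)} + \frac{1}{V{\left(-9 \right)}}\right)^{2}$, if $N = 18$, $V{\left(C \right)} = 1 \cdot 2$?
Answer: $\frac{5625}{4} \approx 1406.3$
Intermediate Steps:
$V{\left(C \right)} = 2$
$\left(B{\left(19,N \right)} + \frac{1}{V{\left(-9 \right)}}\right)^{2} = \left(\left(18 + 19\right) + \frac{1}{2}\right)^{2} = \left(37 + \frac{1}{2}\right)^{2} = \left(\frac{75}{2}\right)^{2} = \frac{5625}{4}$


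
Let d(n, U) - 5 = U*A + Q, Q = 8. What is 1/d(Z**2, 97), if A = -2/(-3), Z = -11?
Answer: 3/233 ≈ 0.012876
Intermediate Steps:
A = 2/3 (A = -2*(-1/3) = 2/3 ≈ 0.66667)
d(n, U) = 13 + 2*U/3 (d(n, U) = 5 + (U*(2/3) + 8) = 5 + (2*U/3 + 8) = 5 + (8 + 2*U/3) = 13 + 2*U/3)
1/d(Z**2, 97) = 1/(13 + (2/3)*97) = 1/(13 + 194/3) = 1/(233/3) = 3/233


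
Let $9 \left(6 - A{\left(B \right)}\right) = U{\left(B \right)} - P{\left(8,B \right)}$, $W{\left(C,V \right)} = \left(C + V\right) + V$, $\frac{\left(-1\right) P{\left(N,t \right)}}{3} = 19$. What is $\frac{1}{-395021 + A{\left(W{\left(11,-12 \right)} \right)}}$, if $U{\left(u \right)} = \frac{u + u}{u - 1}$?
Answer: $- \frac{63}{24886357} \approx -2.5315 \cdot 10^{-6}$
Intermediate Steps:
$P{\left(N,t \right)} = -57$ ($P{\left(N,t \right)} = \left(-3\right) 19 = -57$)
$U{\left(u \right)} = \frac{2 u}{-1 + u}$
$W{\left(C,V \right)} = C + 2 V$
$A{\left(B \right)} = - \frac{1}{3} - \frac{2 B}{9 \left(-1 + B\right)}$ ($A{\left(B \right)} = 6 - \frac{\frac{2 B}{-1 + B} - -57}{9} = 6 - \frac{\frac{2 B}{-1 + B} + 57}{9} = 6 - \frac{57 + \frac{2 B}{-1 + B}}{9} = 6 - \left(\frac{19}{3} + \frac{2 B}{9 \left(-1 + B\right)}\right) = - \frac{1}{3} - \frac{2 B}{9 \left(-1 + B\right)}$)
$\frac{1}{-395021 + A{\left(W{\left(11,-12 \right)} \right)}} = \frac{1}{-395021 + \frac{3 - 5 \left(11 + 2 \left(-12\right)\right)}{9 \left(-1 + \left(11 + 2 \left(-12\right)\right)\right)}} = \frac{1}{-395021 + \frac{3 - 5 \left(11 - 24\right)}{9 \left(-1 + \left(11 - 24\right)\right)}} = \frac{1}{-395021 + \frac{3 - -65}{9 \left(-1 - 13\right)}} = \frac{1}{-395021 + \frac{3 + 65}{9 \left(-14\right)}} = \frac{1}{-395021 + \frac{1}{9} \left(- \frac{1}{14}\right) 68} = \frac{1}{-395021 - \frac{34}{63}} = \frac{1}{- \frac{24886357}{63}} = - \frac{63}{24886357}$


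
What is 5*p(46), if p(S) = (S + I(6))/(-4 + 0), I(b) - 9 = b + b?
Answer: -335/4 ≈ -83.750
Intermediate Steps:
I(b) = 9 + 2*b (I(b) = 9 + (b + b) = 9 + 2*b)
p(S) = -21/4 - S/4 (p(S) = (S + (9 + 2*6))/(-4 + 0) = (S + (9 + 12))/(-4) = (S + 21)*(-1/4) = (21 + S)*(-1/4) = -21/4 - S/4)
5*p(46) = 5*(-21/4 - 1/4*46) = 5*(-21/4 - 23/2) = 5*(-67/4) = -335/4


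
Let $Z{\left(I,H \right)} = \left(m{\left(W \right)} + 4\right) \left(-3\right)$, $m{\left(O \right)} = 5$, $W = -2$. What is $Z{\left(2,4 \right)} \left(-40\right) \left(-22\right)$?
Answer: $-23760$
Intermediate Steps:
$Z{\left(I,H \right)} = -27$ ($Z{\left(I,H \right)} = \left(5 + 4\right) \left(-3\right) = 9 \left(-3\right) = -27$)
$Z{\left(2,4 \right)} \left(-40\right) \left(-22\right) = \left(-27\right) \left(-40\right) \left(-22\right) = 1080 \left(-22\right) = -23760$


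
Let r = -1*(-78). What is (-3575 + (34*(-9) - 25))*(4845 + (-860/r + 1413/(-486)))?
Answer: -735935753/39 ≈ -1.8870e+7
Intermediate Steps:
r = 78
(-3575 + (34*(-9) - 25))*(4845 + (-860/r + 1413/(-486))) = (-3575 + (34*(-9) - 25))*(4845 + (-860/78 + 1413/(-486))) = (-3575 + (-306 - 25))*(4845 + (-860*1/78 + 1413*(-1/486))) = (-3575 - 331)*(4845 + (-430/39 - 157/54)) = -3906*(4845 - 9781/702) = -3906*3391409/702 = -735935753/39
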